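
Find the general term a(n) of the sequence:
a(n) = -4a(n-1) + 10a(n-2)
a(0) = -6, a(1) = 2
Characteristic equation: x² + 4x - 10 = 0.
Discriminant Δ = (-4)² + 4·(10) = 56.
Roots r₁,₂ = (-4 ± √56)/2, so r₁ = -2 + \sqrt{14}, r₂ = - \sqrt{14} - 2.
General solution: a(n) = A·r₁^n + B·r₂^n.
From the initial conditions, A + B = -6 and r₁A + r₂B = 2.
Since r₁ - r₂ = √56: A = (2 - (-6)r₂)/√56 = -3 - \frac{5 \sqrt{14}}{14}, and B = -6 - A = -3 + \frac{5 \sqrt{14}}{14}.
So a(n) = \left(-3 - \frac{5 \sqrt{14}}{14}\right)\left(-2 + \sqrt{14}\right)^n + \left(-3 + \frac{5 \sqrt{14}}{14}\right)\left(- \sqrt{14} - 2\right)^n.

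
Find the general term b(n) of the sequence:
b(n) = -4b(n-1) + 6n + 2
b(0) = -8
First-order linear with linear forcing.
Homogeneous solution: b_h(n) = A·(-4)^n.
Try particular b_p(n) = pn + q. Substituting:
  pn + q = -4(p(n-1) + q) + 6n + 2.
Matching the n-coefficient: p = -4p + 6 ⇒ p = \frac{6}{5}.
Matching constants: q = 4p - 4q + 2 ⇒ q = \frac{34}{25}.
General: b(n) = A·(-4)^n + \frac{6 n}{5} + \frac{34}{25}.
Apply b(0) = -8: A + \frac{34}{25} = -8 ⇒ A = - \frac{234}{25}.
So b(n) = - \frac{234 \left(-4\right)^{n}}{25} + \frac{6 n}{5} + \frac{34}{25}.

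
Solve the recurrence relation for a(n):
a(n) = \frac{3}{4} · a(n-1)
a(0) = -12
Pure geometric recurrence with ratio \frac{3}{4}.
By induction a(n) = a(0) · (\frac{3}{4})^n = - 12 \left(\frac{3}{4}\right)^{n}.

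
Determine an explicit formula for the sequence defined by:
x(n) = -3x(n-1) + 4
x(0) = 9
First-order linear non-homogeneous.
Homogeneous solution: x_h(n) = A·(-3)^n.
Try constant particular solution x_p = K: K = -3K + 4 ⇒ K = 1.
General: x(n) = A·(-3)^n + 1.
Apply x(0) = 9: A + 1 = 9 ⇒ A = 8.
So x(n) = 8 \left(-3\right)^{n} + 1.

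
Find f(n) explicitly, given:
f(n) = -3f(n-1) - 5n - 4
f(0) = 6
First-order linear with linear forcing.
Homogeneous solution: f_h(n) = A·(-3)^n.
Try particular f_p(n) = pn + q. Substituting:
  pn + q = -3(p(n-1) + q) - 5n - 4.
Matching the n-coefficient: p = -3p - 5 ⇒ p = - \frac{5}{4}.
Matching constants: q = 3p - 3q - 4 ⇒ q = - \frac{31}{16}.
General: f(n) = A·(-3)^n - \frac{5 n}{4} - \frac{31}{16}.
Apply f(0) = 6: A - \frac{31}{16} = 6 ⇒ A = \frac{127}{16}.
So f(n) = \frac{127 \left(-3\right)^{n}}{16} - \frac{5 n}{4} - \frac{31}{16}.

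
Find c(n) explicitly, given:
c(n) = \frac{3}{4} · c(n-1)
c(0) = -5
Pure geometric recurrence with ratio \frac{3}{4}.
By induction c(n) = c(0) · (\frac{3}{4})^n = - 5 \left(\frac{3}{4}\right)^{n}.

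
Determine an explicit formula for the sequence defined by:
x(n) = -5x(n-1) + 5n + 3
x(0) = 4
First-order linear with linear forcing.
Homogeneous solution: x_h(n) = A·(-5)^n.
Try particular x_p(n) = pn + q. Substituting:
  pn + q = -5(p(n-1) + q) + 5n + 3.
Matching the n-coefficient: p = -5p + 5 ⇒ p = \frac{5}{6}.
Matching constants: q = 5p - 5q + 3 ⇒ q = \frac{43}{36}.
General: x(n) = A·(-5)^n + \frac{5 n}{6} + \frac{43}{36}.
Apply x(0) = 4: A + \frac{43}{36} = 4 ⇒ A = \frac{101}{36}.
So x(n) = \frac{101 \left(-5\right)^{n}}{36} + \frac{5 n}{6} + \frac{43}{36}.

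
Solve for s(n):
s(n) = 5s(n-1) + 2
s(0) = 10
First-order linear non-homogeneous.
Homogeneous solution: s_h(n) = A·(5)^n.
Try constant particular solution s_p = K: K = 5K + 2 ⇒ K = - \frac{1}{2}.
General: s(n) = A·(5)^n - \frac{1}{2}.
Apply s(0) = 10: A - \frac{1}{2} = 10 ⇒ A = \frac{21}{2}.
So s(n) = \frac{21 \cdot 5^{n}}{2} - \frac{1}{2}.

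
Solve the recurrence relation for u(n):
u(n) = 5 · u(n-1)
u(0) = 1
Pure geometric recurrence with ratio 5.
By induction u(n) = u(0) · (5)^n = 5^{n}.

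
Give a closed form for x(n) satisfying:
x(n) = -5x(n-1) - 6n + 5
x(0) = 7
First-order linear with linear forcing.
Homogeneous solution: x_h(n) = A·(-5)^n.
Try particular x_p(n) = pn + q. Substituting:
  pn + q = -5(p(n-1) + q) - 6n + 5.
Matching the n-coefficient: p = -5p - 6 ⇒ p = -1.
Matching constants: q = 5p - 5q + 5 ⇒ q = 0.
General: x(n) = A·(-5)^n - n + 0.
Apply x(0) = 7: A + 0 = 7 ⇒ A = 7.
So x(n) = 7 \left(-5\right)^{n} - n.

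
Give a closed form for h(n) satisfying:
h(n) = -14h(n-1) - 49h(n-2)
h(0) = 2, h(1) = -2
Characteristic equation: x² + 14x + 49 = 0, which is (x - (-7))².
Repeated root r = -7.
General solution: h(n) = (A + Bn)·(-7)^n.
From h(0) = 2: A = 2.
From h(1) = -2: (A + B)·(-7) = -2 ⇒ B = - \frac{12}{7}.
So h(n) = \left(2 - \frac{12 n}{7}\right) \cdot (-7)^n.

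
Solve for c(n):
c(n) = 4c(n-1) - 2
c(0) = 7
First-order linear non-homogeneous.
Homogeneous solution: c_h(n) = A·(4)^n.
Try constant particular solution c_p = K: K = 4K - 2 ⇒ K = \frac{2}{3}.
General: c(n) = A·(4)^n + \frac{2}{3}.
Apply c(0) = 7: A + \frac{2}{3} = 7 ⇒ A = \frac{19}{3}.
So c(n) = \frac{19 \cdot 4^{n}}{3} + \frac{2}{3}.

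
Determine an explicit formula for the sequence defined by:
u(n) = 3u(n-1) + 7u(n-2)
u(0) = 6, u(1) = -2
Characteristic equation: x² - 3x - 7 = 0.
Discriminant Δ = (3)² + 4·(7) = 37.
Roots r₁,₂ = (3 ± √37)/2, so r₁ = \frac{3}{2} + \frac{\sqrt{37}}{2}, r₂ = \frac{3}{2} - \frac{\sqrt{37}}{2}.
General solution: u(n) = A·r₁^n + B·r₂^n.
From the initial conditions, A + B = 6 and r₁A + r₂B = -2.
Since r₁ - r₂ = √37: A = (-2 - (6)r₂)/√37 = 3 - \frac{11 \sqrt{37}}{37}, and B = 6 - A = \frac{11 \sqrt{37}}{37} + 3.
So u(n) = \left(3 - \frac{11 \sqrt{37}}{37}\right)\left(\frac{3}{2} + \frac{\sqrt{37}}{2}\right)^n + \left(\frac{11 \sqrt{37}}{37} + 3\right)\left(\frac{3}{2} - \frac{\sqrt{37}}{2}\right)^n.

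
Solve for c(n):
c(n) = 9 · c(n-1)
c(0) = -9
Pure geometric recurrence with ratio 9.
By induction c(n) = c(0) · (9)^n = - 9 \cdot 9^{n}.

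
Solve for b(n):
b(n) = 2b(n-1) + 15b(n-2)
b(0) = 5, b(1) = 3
Characteristic equation: x² - 2x - 15 = 0, which factors as (x - (-3))(x - (5)) = 0.
Roots r₁ = -3, r₂ = 5 (distinct).
General solution: b(n) = A·(-3)^n + B·(5)^n.
From b(0) = 5: A + B = 5.
From b(1) = 3: -3A + 5B = 3.
Solving: A = \frac{11}{4}, B = \frac{9}{4}.
So b(n) = \frac{11 \left(-3\right)^{n}}{4} + \frac{9 \cdot 5^{n}}{4}.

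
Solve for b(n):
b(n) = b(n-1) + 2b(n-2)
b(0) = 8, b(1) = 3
Characteristic equation: x² - x - 2 = 0, which factors as (x - (2))(x - (-1)) = 0.
Roots r₁ = 2, r₂ = -1 (distinct).
General solution: b(n) = A·(2)^n + B·(-1)^n.
From b(0) = 8: A + B = 8.
From b(1) = 3: 2A - B = 3.
Solving: A = \frac{11}{3}, B = \frac{13}{3}.
So b(n) = \frac{13 \left(-1\right)^{n}}{3} + \frac{11 \cdot 2^{n}}{3}.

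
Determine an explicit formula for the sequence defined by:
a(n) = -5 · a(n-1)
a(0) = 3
Pure geometric recurrence with ratio -5.
By induction a(n) = a(0) · (-5)^n = 3 \left(-5\right)^{n}.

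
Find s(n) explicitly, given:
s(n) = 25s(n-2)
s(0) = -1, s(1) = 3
Characteristic equation: x² - 25 = 0, which factors as (x - (5))(x - (-5)) = 0.
Roots r₁ = 5, r₂ = -5 (distinct).
General solution: s(n) = A·(5)^n + B·(-5)^n.
From s(0) = -1: A + B = -1.
From s(1) = 3: 5A - 5B = 3.
Solving: A = - \frac{1}{5}, B = - \frac{4}{5}.
So s(n) = - \frac{4 \left(-5\right)^{n}}{5} - \frac{5^{n}}{5}.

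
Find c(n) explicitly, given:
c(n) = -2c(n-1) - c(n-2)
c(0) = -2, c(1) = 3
Characteristic equation: x² + 2x + 1 = 0, which is (x - (-1))².
Repeated root r = -1.
General solution: c(n) = (A + Bn)·(-1)^n.
From c(0) = -2: A = -2.
From c(1) = 3: (A + B)·(-1) = 3 ⇒ B = -1.
So c(n) = \left(- n - 2\right) \cdot (-1)^n.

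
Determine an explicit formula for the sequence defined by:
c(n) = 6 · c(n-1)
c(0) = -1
Pure geometric recurrence with ratio 6.
By induction c(n) = c(0) · (6)^n = - 6^{n}.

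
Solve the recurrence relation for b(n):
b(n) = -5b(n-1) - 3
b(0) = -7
First-order linear non-homogeneous.
Homogeneous solution: b_h(n) = A·(-5)^n.
Try constant particular solution b_p = K: K = -5K - 3 ⇒ K = - \frac{1}{2}.
General: b(n) = A·(-5)^n - \frac{1}{2}.
Apply b(0) = -7: A - \frac{1}{2} = -7 ⇒ A = - \frac{13}{2}.
So b(n) = - \frac{13 \left(-5\right)^{n}}{2} - \frac{1}{2}.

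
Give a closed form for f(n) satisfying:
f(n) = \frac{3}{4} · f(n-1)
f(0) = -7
Pure geometric recurrence with ratio \frac{3}{4}.
By induction f(n) = f(0) · (\frac{3}{4})^n = - 7 \left(\frac{3}{4}\right)^{n}.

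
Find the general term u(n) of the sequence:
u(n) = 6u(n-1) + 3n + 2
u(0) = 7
First-order linear with linear forcing.
Homogeneous solution: u_h(n) = A·(6)^n.
Try particular u_p(n) = pn + q. Substituting:
  pn + q = 6(p(n-1) + q) + 3n + 2.
Matching the n-coefficient: p = 6p + 3 ⇒ p = - \frac{3}{5}.
Matching constants: q = -6p + 6q + 2 ⇒ q = - \frac{28}{25}.
General: u(n) = A·(6)^n - \frac{3 n}{5} - \frac{28}{25}.
Apply u(0) = 7: A - \frac{28}{25} = 7 ⇒ A = \frac{203}{25}.
So u(n) = \frac{203 \cdot 6^{n}}{25} - \frac{3 n}{5} - \frac{28}{25}.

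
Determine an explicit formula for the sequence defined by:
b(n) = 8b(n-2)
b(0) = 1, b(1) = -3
Characteristic equation: x² - 8 = 0.
Discriminant Δ = (0)² + 4·(8) = 32.
Roots r₁,₂ = (0 ± √32)/2, so r₁ = 2 \sqrt{2}, r₂ = - 2 \sqrt{2}.
General solution: b(n) = A·r₁^n + B·r₂^n.
From the initial conditions, A + B = 1 and r₁A + r₂B = -3.
Since r₁ - r₂ = √32: A = (-3 - (1)r₂)/√32 = \frac{1}{2} - \frac{3 \sqrt{2}}{8}, and B = 1 - A = \frac{1}{2} + \frac{3 \sqrt{2}}{8}.
So b(n) = \left(\frac{1}{2} - \frac{3 \sqrt{2}}{8}\right)\left(2 \sqrt{2}\right)^n + \left(\frac{1}{2} + \frac{3 \sqrt{2}}{8}\right)\left(- 2 \sqrt{2}\right)^n.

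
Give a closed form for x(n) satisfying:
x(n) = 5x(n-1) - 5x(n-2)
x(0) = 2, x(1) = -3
Characteristic equation: x² - 5x + 5 = 0.
Discriminant Δ = (5)² + 4·(-5) = 5.
Roots r₁,₂ = (5 ± √5)/2, so r₁ = \frac{\sqrt{5}}{2} + \frac{5}{2}, r₂ = \frac{5}{2} - \frac{\sqrt{5}}{2}.
General solution: x(n) = A·r₁^n + B·r₂^n.
From the initial conditions, A + B = 2 and r₁A + r₂B = -3.
Since r₁ - r₂ = √5: A = (-3 - (2)r₂)/√5 = 1 - \frac{8 \sqrt{5}}{5}, and B = 2 - A = 1 + \frac{8 \sqrt{5}}{5}.
So x(n) = \left(1 - \frac{8 \sqrt{5}}{5}\right)\left(\frac{\sqrt{5}}{2} + \frac{5}{2}\right)^n + \left(1 + \frac{8 \sqrt{5}}{5}\right)\left(\frac{5}{2} - \frac{\sqrt{5}}{2}\right)^n.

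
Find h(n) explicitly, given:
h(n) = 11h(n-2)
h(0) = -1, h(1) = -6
Characteristic equation: x² - 11 = 0.
Discriminant Δ = (0)² + 4·(11) = 44.
Roots r₁,₂ = (0 ± √44)/2, so r₁ = \sqrt{11}, r₂ = - \sqrt{11}.
General solution: h(n) = A·r₁^n + B·r₂^n.
From the initial conditions, A + B = -1 and r₁A + r₂B = -6.
Since r₁ - r₂ = √44: A = (-6 - (-1)r₂)/√44 = - \frac{3 \sqrt{11}}{11} - \frac{1}{2}, and B = -1 - A = - \frac{1}{2} + \frac{3 \sqrt{11}}{11}.
So h(n) = \left(- \frac{3 \sqrt{11}}{11} - \frac{1}{2}\right)\left(\sqrt{11}\right)^n + \left(- \frac{1}{2} + \frac{3 \sqrt{11}}{11}\right)\left(- \sqrt{11}\right)^n.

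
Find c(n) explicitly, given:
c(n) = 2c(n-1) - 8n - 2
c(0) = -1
First-order linear with linear forcing.
Homogeneous solution: c_h(n) = A·(2)^n.
Try particular c_p(n) = pn + q. Substituting:
  pn + q = 2(p(n-1) + q) - 8n - 2.
Matching the n-coefficient: p = 2p - 8 ⇒ p = 8.
Matching constants: q = -2p + 2q - 2 ⇒ q = 18.
General: c(n) = A·(2)^n + 8 n + 18.
Apply c(0) = -1: A + 18 = -1 ⇒ A = -19.
So c(n) = - 19 \cdot 2^{n} + 8 n + 18.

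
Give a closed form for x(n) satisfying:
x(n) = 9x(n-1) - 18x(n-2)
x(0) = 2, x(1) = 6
Characteristic equation: x² - 9x + 18 = 0, which factors as (x - (6))(x - (3)) = 0.
Roots r₁ = 6, r₂ = 3 (distinct).
General solution: x(n) = A·(6)^n + B·(3)^n.
From x(0) = 2: A + B = 2.
From x(1) = 6: 6A + 3B = 6.
Solving: A = 0, B = 2.
So x(n) = 2 \cdot 3^{n}.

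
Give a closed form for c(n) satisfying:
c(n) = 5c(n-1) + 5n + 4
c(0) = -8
First-order linear with linear forcing.
Homogeneous solution: c_h(n) = A·(5)^n.
Try particular c_p(n) = pn + q. Substituting:
  pn + q = 5(p(n-1) + q) + 5n + 4.
Matching the n-coefficient: p = 5p + 5 ⇒ p = - \frac{5}{4}.
Matching constants: q = -5p + 5q + 4 ⇒ q = - \frac{41}{16}.
General: c(n) = A·(5)^n - \frac{5 n}{4} - \frac{41}{16}.
Apply c(0) = -8: A - \frac{41}{16} = -8 ⇒ A = - \frac{87}{16}.
So c(n) = - \frac{87 \cdot 5^{n}}{16} - \frac{5 n}{4} - \frac{41}{16}.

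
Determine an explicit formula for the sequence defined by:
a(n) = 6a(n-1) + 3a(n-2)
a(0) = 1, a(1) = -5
Characteristic equation: x² - 6x - 3 = 0.
Discriminant Δ = (6)² + 4·(3) = 48.
Roots r₁,₂ = (6 ± √48)/2, so r₁ = 3 + 2 \sqrt{3}, r₂ = 3 - 2 \sqrt{3}.
General solution: a(n) = A·r₁^n + B·r₂^n.
From the initial conditions, A + B = 1 and r₁A + r₂B = -5.
Since r₁ - r₂ = √48: A = (-5 - (1)r₂)/√48 = \frac{1}{2} - \frac{2 \sqrt{3}}{3}, and B = 1 - A = \frac{1}{2} + \frac{2 \sqrt{3}}{3}.
So a(n) = \left(\frac{1}{2} - \frac{2 \sqrt{3}}{3}\right)\left(3 + 2 \sqrt{3}\right)^n + \left(\frac{1}{2} + \frac{2 \sqrt{3}}{3}\right)\left(3 - 2 \sqrt{3}\right)^n.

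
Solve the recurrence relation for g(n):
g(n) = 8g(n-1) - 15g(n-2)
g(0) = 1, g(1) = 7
Characteristic equation: x² - 8x + 15 = 0, which factors as (x - (3))(x - (5)) = 0.
Roots r₁ = 3, r₂ = 5 (distinct).
General solution: g(n) = A·(3)^n + B·(5)^n.
From g(0) = 1: A + B = 1.
From g(1) = 7: 3A + 5B = 7.
Solving: A = -1, B = 2.
So g(n) = - 3^{n} + 2 \cdot 5^{n}.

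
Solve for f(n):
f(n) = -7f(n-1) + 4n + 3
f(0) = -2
First-order linear with linear forcing.
Homogeneous solution: f_h(n) = A·(-7)^n.
Try particular f_p(n) = pn + q. Substituting:
  pn + q = -7(p(n-1) + q) + 4n + 3.
Matching the n-coefficient: p = -7p + 4 ⇒ p = \frac{1}{2}.
Matching constants: q = 7p - 7q + 3 ⇒ q = \frac{13}{16}.
General: f(n) = A·(-7)^n + \frac{n}{2} + \frac{13}{16}.
Apply f(0) = -2: A + \frac{13}{16} = -2 ⇒ A = - \frac{45}{16}.
So f(n) = - \frac{45 \left(-7\right)^{n}}{16} + \frac{n}{2} + \frac{13}{16}.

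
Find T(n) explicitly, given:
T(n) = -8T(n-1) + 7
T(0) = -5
First-order linear non-homogeneous.
Homogeneous solution: T_h(n) = A·(-8)^n.
Try constant particular solution T_p = K: K = -8K + 7 ⇒ K = \frac{7}{9}.
General: T(n) = A·(-8)^n + \frac{7}{9}.
Apply T(0) = -5: A + \frac{7}{9} = -5 ⇒ A = - \frac{52}{9}.
So T(n) = \frac{7}{9} - \frac{52 \left(-8\right)^{n}}{9}.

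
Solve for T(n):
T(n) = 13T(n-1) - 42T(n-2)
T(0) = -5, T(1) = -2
Characteristic equation: x² - 13x + 42 = 0, which factors as (x - (6))(x - (7)) = 0.
Roots r₁ = 6, r₂ = 7 (distinct).
General solution: T(n) = A·(6)^n + B·(7)^n.
From T(0) = -5: A + B = -5.
From T(1) = -2: 6A + 7B = -2.
Solving: A = -33, B = 28.
So T(n) = - 33 \cdot 6^{n} + 28 \cdot 7^{n}.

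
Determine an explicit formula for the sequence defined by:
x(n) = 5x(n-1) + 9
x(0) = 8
First-order linear non-homogeneous.
Homogeneous solution: x_h(n) = A·(5)^n.
Try constant particular solution x_p = K: K = 5K + 9 ⇒ K = - \frac{9}{4}.
General: x(n) = A·(5)^n - \frac{9}{4}.
Apply x(0) = 8: A - \frac{9}{4} = 8 ⇒ A = \frac{41}{4}.
So x(n) = \frac{41 \cdot 5^{n}}{4} - \frac{9}{4}.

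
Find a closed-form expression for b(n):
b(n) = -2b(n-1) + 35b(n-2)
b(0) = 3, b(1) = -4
Characteristic equation: x² + 2x - 35 = 0, which factors as (x - (-7))(x - (5)) = 0.
Roots r₁ = -7, r₂ = 5 (distinct).
General solution: b(n) = A·(-7)^n + B·(5)^n.
From b(0) = 3: A + B = 3.
From b(1) = -4: -7A + 5B = -4.
Solving: A = \frac{19}{12}, B = \frac{17}{12}.
So b(n) = \frac{19 \left(-7\right)^{n}}{12} + \frac{17 \cdot 5^{n}}{12}.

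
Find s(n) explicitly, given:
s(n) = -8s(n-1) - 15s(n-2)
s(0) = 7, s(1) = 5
Characteristic equation: x² + 8x + 15 = 0, which factors as (x - (-5))(x - (-3)) = 0.
Roots r₁ = -5, r₂ = -3 (distinct).
General solution: s(n) = A·(-5)^n + B·(-3)^n.
From s(0) = 7: A + B = 7.
From s(1) = 5: -5A - 3B = 5.
Solving: A = -13, B = 20.
So s(n) = 20 \left(-3\right)^{n} - 13 \left(-5\right)^{n}.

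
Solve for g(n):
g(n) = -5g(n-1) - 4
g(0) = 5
First-order linear non-homogeneous.
Homogeneous solution: g_h(n) = A·(-5)^n.
Try constant particular solution g_p = K: K = -5K - 4 ⇒ K = - \frac{2}{3}.
General: g(n) = A·(-5)^n - \frac{2}{3}.
Apply g(0) = 5: A - \frac{2}{3} = 5 ⇒ A = \frac{17}{3}.
So g(n) = \frac{17 \left(-5\right)^{n}}{3} - \frac{2}{3}.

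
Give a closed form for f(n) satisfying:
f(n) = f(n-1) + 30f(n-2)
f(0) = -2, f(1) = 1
Characteristic equation: x² - x - 30 = 0, which factors as (x - (-5))(x - (6)) = 0.
Roots r₁ = -5, r₂ = 6 (distinct).
General solution: f(n) = A·(-5)^n + B·(6)^n.
From f(0) = -2: A + B = -2.
From f(1) = 1: -5A + 6B = 1.
Solving: A = - \frac{13}{11}, B = - \frac{9}{11}.
So f(n) = - \frac{13 \left(-5\right)^{n}}{11} - \frac{9 \cdot 6^{n}}{11}.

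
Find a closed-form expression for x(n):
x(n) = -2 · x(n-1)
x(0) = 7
Pure geometric recurrence with ratio -2.
By induction x(n) = x(0) · (-2)^n = 7 \left(-2\right)^{n}.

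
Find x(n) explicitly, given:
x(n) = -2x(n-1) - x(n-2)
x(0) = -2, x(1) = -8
Characteristic equation: x² + 2x + 1 = 0, which is (x - (-1))².
Repeated root r = -1.
General solution: x(n) = (A + Bn)·(-1)^n.
From x(0) = -2: A = -2.
From x(1) = -8: (A + B)·(-1) = -8 ⇒ B = 10.
So x(n) = \left(10 n - 2\right) \cdot (-1)^n.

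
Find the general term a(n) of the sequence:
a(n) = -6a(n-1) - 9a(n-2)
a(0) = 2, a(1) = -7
Characteristic equation: x² + 6x + 9 = 0, which is (x - (-3))².
Repeated root r = -3.
General solution: a(n) = (A + Bn)·(-3)^n.
From a(0) = 2: A = 2.
From a(1) = -7: (A + B)·(-3) = -7 ⇒ B = \frac{1}{3}.
So a(n) = \left(\frac{n}{3} + 2\right) \cdot (-3)^n.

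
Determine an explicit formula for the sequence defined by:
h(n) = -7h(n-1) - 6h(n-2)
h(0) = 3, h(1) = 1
Characteristic equation: x² + 7x + 6 = 0, which factors as (x - (-6))(x - (-1)) = 0.
Roots r₁ = -6, r₂ = -1 (distinct).
General solution: h(n) = A·(-6)^n + B·(-1)^n.
From h(0) = 3: A + B = 3.
From h(1) = 1: -6A - B = 1.
Solving: A = - \frac{4}{5}, B = \frac{19}{5}.
So h(n) = \frac{19 \left(-1\right)^{n}}{5} - \frac{4 \left(-6\right)^{n}}{5}.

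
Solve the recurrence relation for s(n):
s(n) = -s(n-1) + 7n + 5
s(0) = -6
First-order linear with linear forcing.
Homogeneous solution: s_h(n) = A·(-1)^n.
Try particular s_p(n) = pn + q. Substituting:
  pn + q = -(p(n-1) + q) + 7n + 5.
Matching the n-coefficient: p = -p + 7 ⇒ p = \frac{7}{2}.
Matching constants: q = p - q + 5 ⇒ q = \frac{17}{4}.
General: s(n) = A·(-1)^n + \frac{7 n}{2} + \frac{17}{4}.
Apply s(0) = -6: A + \frac{17}{4} = -6 ⇒ A = - \frac{41}{4}.
So s(n) = - \frac{41 \left(-1\right)^{n}}{4} + \frac{7 n}{2} + \frac{17}{4}.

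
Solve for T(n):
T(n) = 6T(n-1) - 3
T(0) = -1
First-order linear non-homogeneous.
Homogeneous solution: T_h(n) = A·(6)^n.
Try constant particular solution T_p = K: K = 6K - 3 ⇒ K = \frac{3}{5}.
General: T(n) = A·(6)^n + \frac{3}{5}.
Apply T(0) = -1: A + \frac{3}{5} = -1 ⇒ A = - \frac{8}{5}.
So T(n) = \frac{3}{5} - \frac{8 \cdot 6^{n}}{5}.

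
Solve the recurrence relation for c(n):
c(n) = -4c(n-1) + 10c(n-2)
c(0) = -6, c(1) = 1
Characteristic equation: x² + 4x - 10 = 0.
Discriminant Δ = (-4)² + 4·(10) = 56.
Roots r₁,₂ = (-4 ± √56)/2, so r₁ = -2 + \sqrt{14}, r₂ = - \sqrt{14} - 2.
General solution: c(n) = A·r₁^n + B·r₂^n.
From the initial conditions, A + B = -6 and r₁A + r₂B = 1.
Since r₁ - r₂ = √56: A = (1 - (-6)r₂)/√56 = -3 - \frac{11 \sqrt{14}}{28}, and B = -6 - A = -3 + \frac{11 \sqrt{14}}{28}.
So c(n) = \left(-3 - \frac{11 \sqrt{14}}{28}\right)\left(-2 + \sqrt{14}\right)^n + \left(-3 + \frac{11 \sqrt{14}}{28}\right)\left(- \sqrt{14} - 2\right)^n.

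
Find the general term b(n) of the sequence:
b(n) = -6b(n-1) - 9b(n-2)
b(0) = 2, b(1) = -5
Characteristic equation: x² + 6x + 9 = 0, which is (x - (-3))².
Repeated root r = -3.
General solution: b(n) = (A + Bn)·(-3)^n.
From b(0) = 2: A = 2.
From b(1) = -5: (A + B)·(-3) = -5 ⇒ B = - \frac{1}{3}.
So b(n) = \left(2 - \frac{n}{3}\right) \cdot (-3)^n.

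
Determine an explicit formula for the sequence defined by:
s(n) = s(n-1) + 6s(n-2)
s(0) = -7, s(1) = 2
Characteristic equation: x² - x - 6 = 0, which factors as (x - (3))(x - (-2)) = 0.
Roots r₁ = 3, r₂ = -2 (distinct).
General solution: s(n) = A·(3)^n + B·(-2)^n.
From s(0) = -7: A + B = -7.
From s(1) = 2: 3A - 2B = 2.
Solving: A = - \frac{12}{5}, B = - \frac{23}{5}.
So s(n) = - \frac{23 \left(-2\right)^{n}}{5} - \frac{12 \cdot 3^{n}}{5}.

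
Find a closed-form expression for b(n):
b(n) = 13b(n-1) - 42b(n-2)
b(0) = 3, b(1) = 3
Characteristic equation: x² - 13x + 42 = 0, which factors as (x - (6))(x - (7)) = 0.
Roots r₁ = 6, r₂ = 7 (distinct).
General solution: b(n) = A·(6)^n + B·(7)^n.
From b(0) = 3: A + B = 3.
From b(1) = 3: 6A + 7B = 3.
Solving: A = 18, B = -15.
So b(n) = 18 \cdot 6^{n} - 15 \cdot 7^{n}.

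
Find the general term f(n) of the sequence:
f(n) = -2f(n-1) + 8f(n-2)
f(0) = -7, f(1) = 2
Characteristic equation: x² + 2x - 8 = 0, which factors as (x - (-4))(x - (2)) = 0.
Roots r₁ = -4, r₂ = 2 (distinct).
General solution: f(n) = A·(-4)^n + B·(2)^n.
From f(0) = -7: A + B = -7.
From f(1) = 2: -4A + 2B = 2.
Solving: A = - \frac{8}{3}, B = - \frac{13}{3}.
So f(n) = - \frac{8 \left(-4\right)^{n}}{3} - \frac{13 \cdot 2^{n}}{3}.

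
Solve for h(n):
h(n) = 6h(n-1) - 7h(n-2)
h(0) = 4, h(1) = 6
Characteristic equation: x² - 6x + 7 = 0.
Discriminant Δ = (6)² + 4·(-7) = 8.
Roots r₁,₂ = (6 ± √8)/2, so r₁ = \sqrt{2} + 3, r₂ = 3 - \sqrt{2}.
General solution: h(n) = A·r₁^n + B·r₂^n.
From the initial conditions, A + B = 4 and r₁A + r₂B = 6.
Since r₁ - r₂ = √8: A = (6 - (4)r₂)/√8 = 2 - \frac{3 \sqrt{2}}{2}, and B = 4 - A = 2 + \frac{3 \sqrt{2}}{2}.
So h(n) = \left(2 - \frac{3 \sqrt{2}}{2}\right)\left(\sqrt{2} + 3\right)^n + \left(2 + \frac{3 \sqrt{2}}{2}\right)\left(3 - \sqrt{2}\right)^n.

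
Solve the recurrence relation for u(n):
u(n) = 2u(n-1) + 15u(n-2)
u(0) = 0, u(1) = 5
Characteristic equation: x² - 2x - 15 = 0, which factors as (x - (5))(x - (-3)) = 0.
Roots r₁ = 5, r₂ = -3 (distinct).
General solution: u(n) = A·(5)^n + B·(-3)^n.
From u(0) = 0: A + B = 0.
From u(1) = 5: 5A - 3B = 5.
Solving: A = \frac{5}{8}, B = - \frac{5}{8}.
So u(n) = - \frac{5 \left(-3\right)^{n}}{8} + \frac{5 \cdot 5^{n}}{8}.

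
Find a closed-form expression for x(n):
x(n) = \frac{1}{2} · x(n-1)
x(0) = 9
Pure geometric recurrence with ratio \frac{1}{2}.
By induction x(n) = x(0) · (\frac{1}{2})^n = 9 \cdot 2^{- n}.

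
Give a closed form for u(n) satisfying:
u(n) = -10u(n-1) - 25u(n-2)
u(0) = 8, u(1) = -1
Characteristic equation: x² + 10x + 25 = 0, which is (x - (-5))².
Repeated root r = -5.
General solution: u(n) = (A + Bn)·(-5)^n.
From u(0) = 8: A = 8.
From u(1) = -1: (A + B)·(-5) = -1 ⇒ B = - \frac{39}{5}.
So u(n) = \left(8 - \frac{39 n}{5}\right) \cdot (-5)^n.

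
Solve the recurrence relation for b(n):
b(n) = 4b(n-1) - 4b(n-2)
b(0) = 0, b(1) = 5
Characteristic equation: x² - 4x + 4 = 0, which is (x - (2))².
Repeated root r = 2.
General solution: b(n) = (A + Bn)·(2)^n.
From b(0) = 0: A = 0.
From b(1) = 5: (A + B)·(2) = 5 ⇒ B = \frac{5}{2}.
So b(n) = \left(\frac{5 n}{2}\right) \cdot (2)^n.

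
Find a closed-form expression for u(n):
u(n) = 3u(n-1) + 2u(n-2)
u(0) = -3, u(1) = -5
Characteristic equation: x² - 3x - 2 = 0.
Discriminant Δ = (3)² + 4·(2) = 17.
Roots r₁,₂ = (3 ± √17)/2, so r₁ = \frac{3}{2} + \frac{\sqrt{17}}{2}, r₂ = \frac{3}{2} - \frac{\sqrt{17}}{2}.
General solution: u(n) = A·r₁^n + B·r₂^n.
From the initial conditions, A + B = -3 and r₁A + r₂B = -5.
Since r₁ - r₂ = √17: A = (-5 - (-3)r₂)/√17 = - \frac{3}{2} - \frac{\sqrt{17}}{34}, and B = -3 - A = - \frac{3}{2} + \frac{\sqrt{17}}{34}.
So u(n) = \left(- \frac{3}{2} - \frac{\sqrt{17}}{34}\right)\left(\frac{3}{2} + \frac{\sqrt{17}}{2}\right)^n + \left(- \frac{3}{2} + \frac{\sqrt{17}}{34}\right)\left(\frac{3}{2} - \frac{\sqrt{17}}{2}\right)^n.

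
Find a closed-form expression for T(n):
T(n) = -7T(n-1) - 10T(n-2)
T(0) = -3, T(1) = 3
Characteristic equation: x² + 7x + 10 = 0, which factors as (x - (-2))(x - (-5)) = 0.
Roots r₁ = -2, r₂ = -5 (distinct).
General solution: T(n) = A·(-2)^n + B·(-5)^n.
From T(0) = -3: A + B = -3.
From T(1) = 3: -2A - 5B = 3.
Solving: A = -4, B = 1.
So T(n) = - 4 \left(-2\right)^{n} + \left(-5\right)^{n}.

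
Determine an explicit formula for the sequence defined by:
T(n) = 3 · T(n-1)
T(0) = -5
Pure geometric recurrence with ratio 3.
By induction T(n) = T(0) · (3)^n = - 5 \cdot 3^{n}.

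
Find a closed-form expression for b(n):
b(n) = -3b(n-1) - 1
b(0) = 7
First-order linear non-homogeneous.
Homogeneous solution: b_h(n) = A·(-3)^n.
Try constant particular solution b_p = K: K = -3K - 1 ⇒ K = - \frac{1}{4}.
General: b(n) = A·(-3)^n - \frac{1}{4}.
Apply b(0) = 7: A - \frac{1}{4} = 7 ⇒ A = \frac{29}{4}.
So b(n) = \frac{29 \left(-3\right)^{n}}{4} - \frac{1}{4}.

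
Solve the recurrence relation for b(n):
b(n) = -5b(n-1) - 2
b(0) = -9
First-order linear non-homogeneous.
Homogeneous solution: b_h(n) = A·(-5)^n.
Try constant particular solution b_p = K: K = -5K - 2 ⇒ K = - \frac{1}{3}.
General: b(n) = A·(-5)^n - \frac{1}{3}.
Apply b(0) = -9: A - \frac{1}{3} = -9 ⇒ A = - \frac{26}{3}.
So b(n) = - \frac{26 \left(-5\right)^{n}}{3} - \frac{1}{3}.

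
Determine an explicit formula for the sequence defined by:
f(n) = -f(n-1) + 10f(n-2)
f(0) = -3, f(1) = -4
Characteristic equation: x² + x - 10 = 0.
Discriminant Δ = (-1)² + 4·(10) = 41.
Roots r₁,₂ = (-1 ± √41)/2, so r₁ = - \frac{1}{2} + \frac{\sqrt{41}}{2}, r₂ = - \frac{\sqrt{41}}{2} - \frac{1}{2}.
General solution: f(n) = A·r₁^n + B·r₂^n.
From the initial conditions, A + B = -3 and r₁A + r₂B = -4.
Since r₁ - r₂ = √41: A = (-4 - (-3)r₂)/√41 = - \frac{3}{2} - \frac{11 \sqrt{41}}{82}, and B = -3 - A = - \frac{3}{2} + \frac{11 \sqrt{41}}{82}.
So f(n) = \left(- \frac{3}{2} - \frac{11 \sqrt{41}}{82}\right)\left(- \frac{1}{2} + \frac{\sqrt{41}}{2}\right)^n + \left(- \frac{3}{2} + \frac{11 \sqrt{41}}{82}\right)\left(- \frac{\sqrt{41}}{2} - \frac{1}{2}\right)^n.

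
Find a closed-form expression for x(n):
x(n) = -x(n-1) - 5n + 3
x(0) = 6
First-order linear with linear forcing.
Homogeneous solution: x_h(n) = A·(-1)^n.
Try particular x_p(n) = pn + q. Substituting:
  pn + q = -(p(n-1) + q) - 5n + 3.
Matching the n-coefficient: p = -p - 5 ⇒ p = - \frac{5}{2}.
Matching constants: q = p - q + 3 ⇒ q = \frac{1}{4}.
General: x(n) = A·(-1)^n - \frac{5 n}{2} + \frac{1}{4}.
Apply x(0) = 6: A + \frac{1}{4} = 6 ⇒ A = \frac{23}{4}.
So x(n) = \frac{23 \left(-1\right)^{n}}{4} - \frac{5 n}{2} + \frac{1}{4}.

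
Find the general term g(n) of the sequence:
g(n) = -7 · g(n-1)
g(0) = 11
Pure geometric recurrence with ratio -7.
By induction g(n) = g(0) · (-7)^n = 11 \left(-7\right)^{n}.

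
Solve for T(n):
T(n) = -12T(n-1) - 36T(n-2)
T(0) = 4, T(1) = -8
Characteristic equation: x² + 12x + 36 = 0, which is (x - (-6))².
Repeated root r = -6.
General solution: T(n) = (A + Bn)·(-6)^n.
From T(0) = 4: A = 4.
From T(1) = -8: (A + B)·(-6) = -8 ⇒ B = - \frac{8}{3}.
So T(n) = \left(4 - \frac{8 n}{3}\right) \cdot (-6)^n.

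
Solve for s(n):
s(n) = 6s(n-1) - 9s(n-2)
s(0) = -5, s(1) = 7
Characteristic equation: x² - 6x + 9 = 0, which is (x - (3))².
Repeated root r = 3.
General solution: s(n) = (A + Bn)·(3)^n.
From s(0) = -5: A = -5.
From s(1) = 7: (A + B)·(3) = 7 ⇒ B = \frac{22}{3}.
So s(n) = \left(\frac{22 n}{3} - 5\right) \cdot (3)^n.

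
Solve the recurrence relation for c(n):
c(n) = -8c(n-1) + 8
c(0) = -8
First-order linear non-homogeneous.
Homogeneous solution: c_h(n) = A·(-8)^n.
Try constant particular solution c_p = K: K = -8K + 8 ⇒ K = \frac{8}{9}.
General: c(n) = A·(-8)^n + \frac{8}{9}.
Apply c(0) = -8: A + \frac{8}{9} = -8 ⇒ A = - \frac{80}{9}.
So c(n) = \frac{8}{9} - \frac{80 \left(-8\right)^{n}}{9}.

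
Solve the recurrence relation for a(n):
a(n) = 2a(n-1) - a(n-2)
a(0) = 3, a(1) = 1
Characteristic equation: x² - 2x + 1 = 0, which is (x - (1))².
Repeated root r = 1.
General solution: a(n) = (A + Bn)·(1)^n.
From a(0) = 3: A = 3.
From a(1) = 1: (A + B)·(1) = 1 ⇒ B = -2.
So a(n) = \left(3 - 2 n\right) \cdot (1)^n.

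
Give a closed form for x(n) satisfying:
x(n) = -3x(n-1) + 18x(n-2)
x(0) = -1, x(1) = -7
Characteristic equation: x² + 3x - 18 = 0, which factors as (x - (-6))(x - (3)) = 0.
Roots r₁ = -6, r₂ = 3 (distinct).
General solution: x(n) = A·(-6)^n + B·(3)^n.
From x(0) = -1: A + B = -1.
From x(1) = -7: -6A + 3B = -7.
Solving: A = \frac{4}{9}, B = - \frac{13}{9}.
So x(n) = \frac{4 \left(-6\right)^{n}}{9} - \frac{13 \cdot 3^{n}}{9}.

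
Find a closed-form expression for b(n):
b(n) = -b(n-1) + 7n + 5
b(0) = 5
First-order linear with linear forcing.
Homogeneous solution: b_h(n) = A·(-1)^n.
Try particular b_p(n) = pn + q. Substituting:
  pn + q = -(p(n-1) + q) + 7n + 5.
Matching the n-coefficient: p = -p + 7 ⇒ p = \frac{7}{2}.
Matching constants: q = p - q + 5 ⇒ q = \frac{17}{4}.
General: b(n) = A·(-1)^n + \frac{7 n}{2} + \frac{17}{4}.
Apply b(0) = 5: A + \frac{17}{4} = 5 ⇒ A = \frac{3}{4}.
So b(n) = \frac{3 \left(-1\right)^{n}}{4} + \frac{7 n}{2} + \frac{17}{4}.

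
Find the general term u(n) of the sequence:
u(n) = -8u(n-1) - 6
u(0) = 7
First-order linear non-homogeneous.
Homogeneous solution: u_h(n) = A·(-8)^n.
Try constant particular solution u_p = K: K = -8K - 6 ⇒ K = - \frac{2}{3}.
General: u(n) = A·(-8)^n - \frac{2}{3}.
Apply u(0) = 7: A - \frac{2}{3} = 7 ⇒ A = \frac{23}{3}.
So u(n) = \frac{23 \left(-8\right)^{n}}{3} - \frac{2}{3}.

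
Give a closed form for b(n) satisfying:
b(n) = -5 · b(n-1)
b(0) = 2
Pure geometric recurrence with ratio -5.
By induction b(n) = b(0) · (-5)^n = 2 \left(-5\right)^{n}.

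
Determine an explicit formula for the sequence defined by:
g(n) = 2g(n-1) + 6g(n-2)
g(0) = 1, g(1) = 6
Characteristic equation: x² - 2x - 6 = 0.
Discriminant Δ = (2)² + 4·(6) = 28.
Roots r₁,₂ = (2 ± √28)/2, so r₁ = 1 + \sqrt{7}, r₂ = 1 - \sqrt{7}.
General solution: g(n) = A·r₁^n + B·r₂^n.
From the initial conditions, A + B = 1 and r₁A + r₂B = 6.
Since r₁ - r₂ = √28: A = (6 - (1)r₂)/√28 = \frac{1}{2} + \frac{5 \sqrt{7}}{14}, and B = 1 - A = \frac{1}{2} - \frac{5 \sqrt{7}}{14}.
So g(n) = \left(\frac{1}{2} + \frac{5 \sqrt{7}}{14}\right)\left(1 + \sqrt{7}\right)^n + \left(\frac{1}{2} - \frac{5 \sqrt{7}}{14}\right)\left(1 - \sqrt{7}\right)^n.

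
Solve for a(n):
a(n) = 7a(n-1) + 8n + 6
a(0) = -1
First-order linear with linear forcing.
Homogeneous solution: a_h(n) = A·(7)^n.
Try particular a_p(n) = pn + q. Substituting:
  pn + q = 7(p(n-1) + q) + 8n + 6.
Matching the n-coefficient: p = 7p + 8 ⇒ p = - \frac{4}{3}.
Matching constants: q = -7p + 7q + 6 ⇒ q = - \frac{23}{9}.
General: a(n) = A·(7)^n - \frac{4 n}{3} - \frac{23}{9}.
Apply a(0) = -1: A - \frac{23}{9} = -1 ⇒ A = \frac{14}{9}.
So a(n) = \frac{14 \cdot 7^{n}}{9} - \frac{4 n}{3} - \frac{23}{9}.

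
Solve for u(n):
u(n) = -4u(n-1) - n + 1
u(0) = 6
First-order linear with linear forcing.
Homogeneous solution: u_h(n) = A·(-4)^n.
Try particular u_p(n) = pn + q. Substituting:
  pn + q = -4(p(n-1) + q) - n + 1.
Matching the n-coefficient: p = -4p - 1 ⇒ p = - \frac{1}{5}.
Matching constants: q = 4p - 4q + 1 ⇒ q = \frac{1}{25}.
General: u(n) = A·(-4)^n - \frac{n}{5} + \frac{1}{25}.
Apply u(0) = 6: A + \frac{1}{25} = 6 ⇒ A = \frac{149}{25}.
So u(n) = \frac{149 \left(-4\right)^{n}}{25} - \frac{n}{5} + \frac{1}{25}.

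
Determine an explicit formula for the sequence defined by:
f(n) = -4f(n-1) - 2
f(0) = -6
First-order linear non-homogeneous.
Homogeneous solution: f_h(n) = A·(-4)^n.
Try constant particular solution f_p = K: K = -4K - 2 ⇒ K = - \frac{2}{5}.
General: f(n) = A·(-4)^n - \frac{2}{5}.
Apply f(0) = -6: A - \frac{2}{5} = -6 ⇒ A = - \frac{28}{5}.
So f(n) = - \frac{28 \left(-4\right)^{n}}{5} - \frac{2}{5}.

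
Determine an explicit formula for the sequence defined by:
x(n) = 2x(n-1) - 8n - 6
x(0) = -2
First-order linear with linear forcing.
Homogeneous solution: x_h(n) = A·(2)^n.
Try particular x_p(n) = pn + q. Substituting:
  pn + q = 2(p(n-1) + q) - 8n - 6.
Matching the n-coefficient: p = 2p - 8 ⇒ p = 8.
Matching constants: q = -2p + 2q - 6 ⇒ q = 22.
General: x(n) = A·(2)^n + 8 n + 22.
Apply x(0) = -2: A + 22 = -2 ⇒ A = -24.
So x(n) = - 24 \cdot 2^{n} + 8 n + 22.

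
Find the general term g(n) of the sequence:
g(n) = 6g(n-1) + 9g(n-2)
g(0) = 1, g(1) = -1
Characteristic equation: x² - 6x - 9 = 0.
Discriminant Δ = (6)² + 4·(9) = 72.
Roots r₁,₂ = (6 ± √72)/2, so r₁ = 3 + 3 \sqrt{2}, r₂ = 3 - 3 \sqrt{2}.
General solution: g(n) = A·r₁^n + B·r₂^n.
From the initial conditions, A + B = 1 and r₁A + r₂B = -1.
Since r₁ - r₂ = √72: A = (-1 - (1)r₂)/√72 = \frac{1}{2} - \frac{\sqrt{2}}{3}, and B = 1 - A = \frac{\sqrt{2}}{3} + \frac{1}{2}.
So g(n) = \left(\frac{1}{2} - \frac{\sqrt{2}}{3}\right)\left(3 + 3 \sqrt{2}\right)^n + \left(\frac{\sqrt{2}}{3} + \frac{1}{2}\right)\left(3 - 3 \sqrt{2}\right)^n.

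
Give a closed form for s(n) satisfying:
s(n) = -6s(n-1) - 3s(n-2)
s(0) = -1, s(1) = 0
Characteristic equation: x² + 6x + 3 = 0.
Discriminant Δ = (-6)² + 4·(-3) = 24.
Roots r₁,₂ = (-6 ± √24)/2, so r₁ = -3 + \sqrt{6}, r₂ = -3 - \sqrt{6}.
General solution: s(n) = A·r₁^n + B·r₂^n.
From the initial conditions, A + B = -1 and r₁A + r₂B = 0.
Since r₁ - r₂ = √24: A = (0 - (-1)r₂)/√24 = - \frac{\sqrt{6}}{4} - \frac{1}{2}, and B = -1 - A = - \frac{1}{2} + \frac{\sqrt{6}}{4}.
So s(n) = \left(- \frac{\sqrt{6}}{4} - \frac{1}{2}\right)\left(-3 + \sqrt{6}\right)^n + \left(- \frac{1}{2} + \frac{\sqrt{6}}{4}\right)\left(-3 - \sqrt{6}\right)^n.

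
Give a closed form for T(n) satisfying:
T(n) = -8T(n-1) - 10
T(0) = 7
First-order linear non-homogeneous.
Homogeneous solution: T_h(n) = A·(-8)^n.
Try constant particular solution T_p = K: K = -8K - 10 ⇒ K = - \frac{10}{9}.
General: T(n) = A·(-8)^n - \frac{10}{9}.
Apply T(0) = 7: A - \frac{10}{9} = 7 ⇒ A = \frac{73}{9}.
So T(n) = \frac{73 \left(-8\right)^{n}}{9} - \frac{10}{9}.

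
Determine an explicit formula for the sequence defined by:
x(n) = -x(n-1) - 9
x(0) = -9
First-order linear non-homogeneous.
Homogeneous solution: x_h(n) = A·(-1)^n.
Try constant particular solution x_p = K: K = -K - 9 ⇒ K = - \frac{9}{2}.
General: x(n) = A·(-1)^n - \frac{9}{2}.
Apply x(0) = -9: A - \frac{9}{2} = -9 ⇒ A = - \frac{9}{2}.
So x(n) = - \frac{9 \left(-1\right)^{n}}{2} - \frac{9}{2}.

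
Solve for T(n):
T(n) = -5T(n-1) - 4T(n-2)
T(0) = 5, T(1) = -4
Characteristic equation: x² + 5x + 4 = 0, which factors as (x - (-1))(x - (-4)) = 0.
Roots r₁ = -1, r₂ = -4 (distinct).
General solution: T(n) = A·(-1)^n + B·(-4)^n.
From T(0) = 5: A + B = 5.
From T(1) = -4: -A - 4B = -4.
Solving: A = \frac{16}{3}, B = - \frac{1}{3}.
So T(n) = \frac{16 \left(-1\right)^{n}}{3} - \frac{\left(-4\right)^{n}}{3}.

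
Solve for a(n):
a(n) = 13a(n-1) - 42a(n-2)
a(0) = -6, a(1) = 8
Characteristic equation: x² - 13x + 42 = 0, which factors as (x - (6))(x - (7)) = 0.
Roots r₁ = 6, r₂ = 7 (distinct).
General solution: a(n) = A·(6)^n + B·(7)^n.
From a(0) = -6: A + B = -6.
From a(1) = 8: 6A + 7B = 8.
Solving: A = -50, B = 44.
So a(n) = - 50 \cdot 6^{n} + 44 \cdot 7^{n}.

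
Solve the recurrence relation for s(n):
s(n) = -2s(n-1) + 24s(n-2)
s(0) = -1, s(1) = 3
Characteristic equation: x² + 2x - 24 = 0, which factors as (x - (4))(x - (-6)) = 0.
Roots r₁ = 4, r₂ = -6 (distinct).
General solution: s(n) = A·(4)^n + B·(-6)^n.
From s(0) = -1: A + B = -1.
From s(1) = 3: 4A - 6B = 3.
Solving: A = - \frac{3}{10}, B = - \frac{7}{10}.
So s(n) = - \frac{7 \left(-6\right)^{n}}{10} - \frac{3 \cdot 4^{n}}{10}.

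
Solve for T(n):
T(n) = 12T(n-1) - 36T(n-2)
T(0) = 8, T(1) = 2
Characteristic equation: x² - 12x + 36 = 0, which is (x - (6))².
Repeated root r = 6.
General solution: T(n) = (A + Bn)·(6)^n.
From T(0) = 8: A = 8.
From T(1) = 2: (A + B)·(6) = 2 ⇒ B = - \frac{23}{3}.
So T(n) = \left(8 - \frac{23 n}{3}\right) \cdot (6)^n.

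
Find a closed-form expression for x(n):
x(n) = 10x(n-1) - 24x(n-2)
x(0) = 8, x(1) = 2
Characteristic equation: x² - 10x + 24 = 0, which factors as (x - (6))(x - (4)) = 0.
Roots r₁ = 6, r₂ = 4 (distinct).
General solution: x(n) = A·(6)^n + B·(4)^n.
From x(0) = 8: A + B = 8.
From x(1) = 2: 6A + 4B = 2.
Solving: A = -15, B = 23.
So x(n) = 23 \cdot 4^{n} - 15 \cdot 6^{n}.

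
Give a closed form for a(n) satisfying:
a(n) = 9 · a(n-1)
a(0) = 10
Pure geometric recurrence with ratio 9.
By induction a(n) = a(0) · (9)^n = 10 \cdot 9^{n}.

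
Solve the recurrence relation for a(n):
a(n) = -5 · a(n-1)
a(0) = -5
Pure geometric recurrence with ratio -5.
By induction a(n) = a(0) · (-5)^n = - 5 \left(-5\right)^{n}.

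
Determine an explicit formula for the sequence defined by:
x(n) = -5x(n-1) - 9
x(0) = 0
First-order linear non-homogeneous.
Homogeneous solution: x_h(n) = A·(-5)^n.
Try constant particular solution x_p = K: K = -5K - 9 ⇒ K = - \frac{3}{2}.
General: x(n) = A·(-5)^n - \frac{3}{2}.
Apply x(0) = 0: A - \frac{3}{2} = 0 ⇒ A = \frac{3}{2}.
So x(n) = \frac{3 \left(-5\right)^{n}}{2} - \frac{3}{2}.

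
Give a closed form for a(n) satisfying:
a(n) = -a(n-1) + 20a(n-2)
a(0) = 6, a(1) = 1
Characteristic equation: x² + x - 20 = 0, which factors as (x - (4))(x - (-5)) = 0.
Roots r₁ = 4, r₂ = -5 (distinct).
General solution: a(n) = A·(4)^n + B·(-5)^n.
From a(0) = 6: A + B = 6.
From a(1) = 1: 4A - 5B = 1.
Solving: A = \frac{31}{9}, B = \frac{23}{9}.
So a(n) = \frac{23 \left(-5\right)^{n}}{9} + \frac{31 \cdot 4^{n}}{9}.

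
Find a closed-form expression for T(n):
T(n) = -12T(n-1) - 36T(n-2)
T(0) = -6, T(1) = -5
Characteristic equation: x² + 12x + 36 = 0, which is (x - (-6))².
Repeated root r = -6.
General solution: T(n) = (A + Bn)·(-6)^n.
From T(0) = -6: A = -6.
From T(1) = -5: (A + B)·(-6) = -5 ⇒ B = \frac{41}{6}.
So T(n) = \left(\frac{41 n}{6} - 6\right) \cdot (-6)^n.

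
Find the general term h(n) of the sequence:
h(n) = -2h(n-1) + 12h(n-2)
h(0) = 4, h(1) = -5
Characteristic equation: x² + 2x - 12 = 0.
Discriminant Δ = (-2)² + 4·(12) = 52.
Roots r₁,₂ = (-2 ± √52)/2, so r₁ = -1 + \sqrt{13}, r₂ = - \sqrt{13} - 1.
General solution: h(n) = A·r₁^n + B·r₂^n.
From the initial conditions, A + B = 4 and r₁A + r₂B = -5.
Since r₁ - r₂ = √52: A = (-5 - (4)r₂)/√52 = 2 - \frac{\sqrt{13}}{26}, and B = 4 - A = \frac{\sqrt{13}}{26} + 2.
So h(n) = \left(2 - \frac{\sqrt{13}}{26}\right)\left(-1 + \sqrt{13}\right)^n + \left(\frac{\sqrt{13}}{26} + 2\right)\left(- \sqrt{13} - 1\right)^n.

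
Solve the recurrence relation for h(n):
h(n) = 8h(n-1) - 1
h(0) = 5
First-order linear non-homogeneous.
Homogeneous solution: h_h(n) = A·(8)^n.
Try constant particular solution h_p = K: K = 8K - 1 ⇒ K = \frac{1}{7}.
General: h(n) = A·(8)^n + \frac{1}{7}.
Apply h(0) = 5: A + \frac{1}{7} = 5 ⇒ A = \frac{34}{7}.
So h(n) = \frac{34 \cdot 8^{n}}{7} + \frac{1}{7}.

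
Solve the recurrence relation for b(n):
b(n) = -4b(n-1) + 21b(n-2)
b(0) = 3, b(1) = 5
Characteristic equation: x² + 4x - 21 = 0, which factors as (x - (3))(x - (-7)) = 0.
Roots r₁ = 3, r₂ = -7 (distinct).
General solution: b(n) = A·(3)^n + B·(-7)^n.
From b(0) = 3: A + B = 3.
From b(1) = 5: 3A - 7B = 5.
Solving: A = \frac{13}{5}, B = \frac{2}{5}.
So b(n) = \frac{2 \left(-7\right)^{n}}{5} + \frac{13 \cdot 3^{n}}{5}.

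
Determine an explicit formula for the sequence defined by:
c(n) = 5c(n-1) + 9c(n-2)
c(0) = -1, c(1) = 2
Characteristic equation: x² - 5x - 9 = 0.
Discriminant Δ = (5)² + 4·(9) = 61.
Roots r₁,₂ = (5 ± √61)/2, so r₁ = \frac{5}{2} + \frac{\sqrt{61}}{2}, r₂ = \frac{5}{2} - \frac{\sqrt{61}}{2}.
General solution: c(n) = A·r₁^n + B·r₂^n.
From the initial conditions, A + B = -1 and r₁A + r₂B = 2.
Since r₁ - r₂ = √61: A = (2 - (-1)r₂)/√61 = - \frac{1}{2} + \frac{9 \sqrt{61}}{122}, and B = -1 - A = - \frac{9 \sqrt{61}}{122} - \frac{1}{2}.
So c(n) = \left(- \frac{1}{2} + \frac{9 \sqrt{61}}{122}\right)\left(\frac{5}{2} + \frac{\sqrt{61}}{2}\right)^n + \left(- \frac{9 \sqrt{61}}{122} - \frac{1}{2}\right)\left(\frac{5}{2} - \frac{\sqrt{61}}{2}\right)^n.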